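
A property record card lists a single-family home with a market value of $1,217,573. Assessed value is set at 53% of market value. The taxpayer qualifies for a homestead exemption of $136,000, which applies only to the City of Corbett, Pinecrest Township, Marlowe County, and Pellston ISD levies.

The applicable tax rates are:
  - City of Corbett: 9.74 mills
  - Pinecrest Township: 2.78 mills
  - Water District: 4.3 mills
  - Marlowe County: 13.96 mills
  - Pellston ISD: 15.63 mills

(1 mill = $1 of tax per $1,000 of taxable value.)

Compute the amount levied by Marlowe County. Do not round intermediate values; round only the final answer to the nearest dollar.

Assessed value = $1,217,573 × 0.53 = $645,313.69
Marlowe County taxable value = $645,313.69 − $136,000 = $509,313.69
Marlowe County levy = $509,313.69 × 0.01396 = $7,110.0191124

$7,110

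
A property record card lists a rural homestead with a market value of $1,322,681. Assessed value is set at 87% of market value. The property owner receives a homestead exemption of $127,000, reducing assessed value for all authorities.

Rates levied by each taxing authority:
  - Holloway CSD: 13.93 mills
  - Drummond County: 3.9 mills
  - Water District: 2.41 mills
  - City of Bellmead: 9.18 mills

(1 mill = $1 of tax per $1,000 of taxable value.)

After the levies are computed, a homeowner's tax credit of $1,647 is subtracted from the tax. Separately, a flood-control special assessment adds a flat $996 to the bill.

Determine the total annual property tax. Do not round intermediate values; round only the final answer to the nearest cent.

$29,467.21

Assessed value = $1,322,681 × 0.87 = $1,150,732.47
Taxable value = $1,150,732.47 − $127,000 = $1,023,732.47
Holloway CSD: $1,023,732.47 × 0.01393 = $14,260.5933071
Drummond County: $1,023,732.47 × 0.0039 = $3,992.556633
Water District: $1,023,732.47 × 0.00241 = $2,467.1952527
City of Bellmead: $1,023,732.47 × 0.00918 = $9,397.8640746
Levies subtotal = $30,118.2092674
After credit = $30,118.2092674 − $1,647 = $28,471.2092674
Total = $28,471.2092674 + $996 = $29,467.2092674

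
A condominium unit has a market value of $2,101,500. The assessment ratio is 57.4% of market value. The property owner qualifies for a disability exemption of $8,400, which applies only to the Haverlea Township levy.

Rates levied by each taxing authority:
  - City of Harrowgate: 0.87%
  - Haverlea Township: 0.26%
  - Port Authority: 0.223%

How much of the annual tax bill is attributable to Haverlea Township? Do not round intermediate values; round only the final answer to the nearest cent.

$3,114.44

Assessed value = $2,101,500 × 0.574 = $1,206,261
Haverlea Township taxable value = $1,206,261 − $8,400 = $1,197,861
Haverlea Township levy = $1,197,861 × 0.0026 = $3,114.4386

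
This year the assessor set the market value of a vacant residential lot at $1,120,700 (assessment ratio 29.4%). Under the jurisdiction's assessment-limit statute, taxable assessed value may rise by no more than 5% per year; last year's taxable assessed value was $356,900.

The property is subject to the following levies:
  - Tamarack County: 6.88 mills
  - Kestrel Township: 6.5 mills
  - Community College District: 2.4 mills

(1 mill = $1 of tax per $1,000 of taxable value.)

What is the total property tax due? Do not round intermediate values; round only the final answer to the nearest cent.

$5,199.29

Uncapped assessed value = $1,120,700 × 0.294 = $329,485.8
Cap limit = $356,900 × 1.05 = $374,745
Taxable assessed value = min($329,485.8, $374,745) = $329,485.8 (cap does not bind)
Tamarack County: $329,485.8 × 0.00688 = $2,266.862304
Kestrel Township: $329,485.8 × 0.0065 = $2,141.6577
Community College District: $329,485.8 × 0.0024 = $790.76592
Total = $5,199.285924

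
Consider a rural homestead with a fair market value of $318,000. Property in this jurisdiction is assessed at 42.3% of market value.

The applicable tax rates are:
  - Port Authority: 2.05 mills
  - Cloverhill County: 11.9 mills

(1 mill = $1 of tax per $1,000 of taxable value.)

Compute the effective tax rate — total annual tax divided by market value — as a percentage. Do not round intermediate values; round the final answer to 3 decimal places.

0.590%

Assessed value = $318,000 × 0.423 = $134,514
Port Authority: $134,514 × 0.00205 = $275.7537
Cloverhill County: $134,514 × 0.0119 = $1,600.7166
Total tax = $1,876.4703
Effective rate = $1,876.4703 ÷ $318,000 = 0.590% of market value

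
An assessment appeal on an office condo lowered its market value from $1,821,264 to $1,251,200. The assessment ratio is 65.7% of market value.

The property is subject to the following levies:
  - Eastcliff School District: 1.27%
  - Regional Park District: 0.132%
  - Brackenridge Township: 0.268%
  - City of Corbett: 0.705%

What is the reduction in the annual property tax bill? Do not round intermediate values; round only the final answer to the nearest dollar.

Old assessed value = $1,821,264 × 0.657 = $1,196,570.448
New assessed value = $1,251,200 × 0.657 = $822,038.4
Combined rate = 0.0127 + 0.00132 + 0.00268 + 0.00705 = 0.02375
Old tax = $1,196,570.448 × 0.02375 = $28,418.54814
New tax = $822,038.4 × 0.02375 = $19,523.412
Reduction = $28,418.54814 − $19,523.412 = $8,895.13614

$8,895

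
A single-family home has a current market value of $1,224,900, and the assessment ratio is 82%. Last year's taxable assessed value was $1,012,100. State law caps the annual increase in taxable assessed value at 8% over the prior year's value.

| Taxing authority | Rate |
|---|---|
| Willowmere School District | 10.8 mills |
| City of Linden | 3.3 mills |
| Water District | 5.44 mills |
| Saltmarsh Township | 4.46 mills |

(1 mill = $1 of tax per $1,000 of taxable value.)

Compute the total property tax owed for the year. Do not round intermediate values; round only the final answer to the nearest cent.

Uncapped assessed value = $1,224,900 × 0.82 = $1,004,418
Cap limit = $1,012,100 × 1.08 = $1,093,068
Taxable assessed value = min($1,004,418, $1,093,068) = $1,004,418 (cap does not bind)
Willowmere School District: $1,004,418 × 0.0108 = $10,847.7144
City of Linden: $1,004,418 × 0.0033 = $3,314.5794
Water District: $1,004,418 × 0.00544 = $5,464.03392
Saltmarsh Township: $1,004,418 × 0.00446 = $4,479.70428
Total = $24,106.032

$24,106.03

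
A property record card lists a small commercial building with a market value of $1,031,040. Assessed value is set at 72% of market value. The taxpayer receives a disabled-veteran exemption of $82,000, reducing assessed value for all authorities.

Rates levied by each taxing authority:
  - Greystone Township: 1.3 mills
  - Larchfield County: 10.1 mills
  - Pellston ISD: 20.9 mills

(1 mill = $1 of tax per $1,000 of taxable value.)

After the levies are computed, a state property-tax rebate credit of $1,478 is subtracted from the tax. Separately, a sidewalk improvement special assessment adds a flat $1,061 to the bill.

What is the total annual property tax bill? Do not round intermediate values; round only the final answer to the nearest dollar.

Assessed value = $1,031,040 × 0.72 = $742,348.8
Taxable value = $742,348.8 − $82,000 = $660,348.8
Greystone Township: $660,348.8 × 0.0013 = $858.45344
Larchfield County: $660,348.8 × 0.0101 = $6,669.52288
Pellston ISD: $660,348.8 × 0.0209 = $13,801.28992
Levies subtotal = $21,329.26624
After credit = $21,329.26624 − $1,478 = $19,851.26624
Total = $19,851.26624 + $1,061 = $20,912.26624

$20,912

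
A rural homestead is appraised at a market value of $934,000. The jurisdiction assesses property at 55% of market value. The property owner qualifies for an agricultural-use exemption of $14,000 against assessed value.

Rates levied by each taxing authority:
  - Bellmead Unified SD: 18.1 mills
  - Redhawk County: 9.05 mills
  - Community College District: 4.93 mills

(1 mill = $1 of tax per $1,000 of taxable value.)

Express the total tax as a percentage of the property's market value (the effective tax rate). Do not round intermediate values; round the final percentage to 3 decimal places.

Assessed value = $934,000 × 0.55 = $513,700
Taxable value = $513,700 − $14,000 = $499,700
Bellmead Unified SD: $499,700 × 0.0181 = $9,044.57
Redhawk County: $499,700 × 0.00905 = $4,522.285
Community College District: $499,700 × 0.00493 = $2,463.521
Total tax = $16,030.376
Effective rate = $16,030.376 ÷ $934,000 = 1.716% of market value

1.716%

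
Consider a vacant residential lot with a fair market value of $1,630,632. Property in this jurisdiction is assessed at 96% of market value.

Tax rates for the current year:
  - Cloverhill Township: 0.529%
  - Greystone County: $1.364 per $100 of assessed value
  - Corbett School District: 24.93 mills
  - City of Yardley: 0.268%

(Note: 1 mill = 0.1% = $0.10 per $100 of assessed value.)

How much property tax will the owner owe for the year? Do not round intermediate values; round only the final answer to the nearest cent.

$72,854.03

Assessed value = $1,630,632 × 0.96 = $1,565,406.72
Cloverhill Township: $1,565,406.72 × 0.00529 = $8,281.0015488
Greystone County: $1,565,406.72 × 0.01364 = $21,352.1476608
Corbett School District: $1,565,406.72 × 0.02493 = $39,025.5895296
City of Yardley: $1,565,406.72 × 0.00268 = $4,195.2900096
Total = $72,854.0287488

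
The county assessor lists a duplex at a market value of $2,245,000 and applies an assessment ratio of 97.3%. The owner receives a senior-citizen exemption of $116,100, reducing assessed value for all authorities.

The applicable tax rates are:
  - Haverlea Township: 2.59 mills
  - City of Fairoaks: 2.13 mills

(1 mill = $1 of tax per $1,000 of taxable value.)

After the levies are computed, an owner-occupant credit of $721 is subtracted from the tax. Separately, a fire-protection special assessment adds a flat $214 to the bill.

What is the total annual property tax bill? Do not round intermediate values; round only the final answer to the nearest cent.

Assessed value = $2,245,000 × 0.973 = $2,184,385
Taxable value = $2,184,385 − $116,100 = $2,068,285
Haverlea Township: $2,068,285 × 0.00259 = $5,356.85815
City of Fairoaks: $2,068,285 × 0.00213 = $4,405.44705
Levies subtotal = $9,762.3052
After credit = $9,762.3052 − $721 = $9,041.3052
Total = $9,041.3052 + $214 = $9,255.3052

$9,255.31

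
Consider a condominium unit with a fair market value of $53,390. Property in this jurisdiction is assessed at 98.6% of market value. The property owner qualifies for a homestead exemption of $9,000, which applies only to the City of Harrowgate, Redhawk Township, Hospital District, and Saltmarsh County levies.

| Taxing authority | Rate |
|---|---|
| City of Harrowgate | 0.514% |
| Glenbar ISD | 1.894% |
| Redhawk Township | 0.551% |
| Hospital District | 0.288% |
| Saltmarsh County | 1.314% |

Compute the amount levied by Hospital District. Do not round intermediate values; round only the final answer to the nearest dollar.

Assessed value = $53,390 × 0.986 = $52,642.54
Hospital District taxable value = $52,642.54 − $9,000 = $43,642.54
Hospital District levy = $43,642.54 × 0.00288 = $125.6905152

$126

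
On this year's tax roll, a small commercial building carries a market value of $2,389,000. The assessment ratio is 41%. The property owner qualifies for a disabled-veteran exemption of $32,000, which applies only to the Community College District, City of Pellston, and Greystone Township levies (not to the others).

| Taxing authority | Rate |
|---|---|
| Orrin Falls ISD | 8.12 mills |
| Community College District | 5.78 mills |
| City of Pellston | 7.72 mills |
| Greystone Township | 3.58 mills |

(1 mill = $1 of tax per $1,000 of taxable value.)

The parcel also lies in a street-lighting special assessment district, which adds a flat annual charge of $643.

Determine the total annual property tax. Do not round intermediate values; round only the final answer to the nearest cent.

Assessed value = $2,389,000 × 0.41 = $979,490
Orrin Falls ISD: $979,490 × 0.00812 = $7,953.4588
Community College District: ($979,490 − $32,000) × 0.00578 = $947,490 × 0.00578 = $5,476.4922
City of Pellston: ($979,490 − $32,000) × 0.00772 = $947,490 × 0.00772 = $7,314.6228
Greystone Township: ($979,490 − $32,000) × 0.00358 = $947,490 × 0.00358 = $3,392.0142
Levies subtotal = $24,136.588
Total = $24,136.588 + $643 = $24,779.588

$24,779.59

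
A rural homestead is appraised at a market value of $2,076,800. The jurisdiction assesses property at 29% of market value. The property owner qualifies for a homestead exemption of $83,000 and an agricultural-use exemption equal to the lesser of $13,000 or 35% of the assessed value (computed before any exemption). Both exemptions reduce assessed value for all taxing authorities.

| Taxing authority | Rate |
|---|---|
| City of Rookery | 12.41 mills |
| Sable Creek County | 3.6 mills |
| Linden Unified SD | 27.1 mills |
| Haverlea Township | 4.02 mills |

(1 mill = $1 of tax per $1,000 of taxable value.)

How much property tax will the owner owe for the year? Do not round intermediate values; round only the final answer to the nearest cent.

$23,860.60

Assessed value = $2,076,800 × 0.29 = $602,272
Agricultural-use exemption = min($13,000, 35% × $602,272) = min($13,000, $210,795.2) = $13,000 (dollar cap binds)
Taxable value = $602,272 − $83,000 − $13,000 = $506,272
City of Rookery: $506,272 × 0.01241 = $6,282.83552
Sable Creek County: $506,272 × 0.0036 = $1,822.5792
Linden Unified SD: $506,272 × 0.0271 = $13,719.9712
Haverlea Township: $506,272 × 0.00402 = $2,035.21344
Total = $23,860.59936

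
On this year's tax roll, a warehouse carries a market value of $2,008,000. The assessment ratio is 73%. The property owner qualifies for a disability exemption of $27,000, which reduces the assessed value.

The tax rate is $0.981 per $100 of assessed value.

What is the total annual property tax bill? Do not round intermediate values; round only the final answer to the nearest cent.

Assessed value = $2,008,000 × 0.73 = $1,465,840
Taxable value = $1,465,840 − $27,000 = $1,438,840
Tax = $1,438,840 × 0.00981 = $14,115.0204

$14,115.02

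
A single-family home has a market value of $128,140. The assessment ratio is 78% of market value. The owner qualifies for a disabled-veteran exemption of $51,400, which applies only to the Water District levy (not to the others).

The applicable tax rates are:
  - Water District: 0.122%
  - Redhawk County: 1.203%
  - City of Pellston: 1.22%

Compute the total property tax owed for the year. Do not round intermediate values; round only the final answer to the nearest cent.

Assessed value = $128,140 × 0.78 = $99,949.2
Water District: ($99,949.2 − $51,400) × 0.00122 = $48,549.2 × 0.00122 = $59.230024
Redhawk County: $99,949.2 × 0.01203 = $1,202.388876
City of Pellston: $99,949.2 × 0.0122 = $1,219.38024
Total = $2,480.99914

$2,481.00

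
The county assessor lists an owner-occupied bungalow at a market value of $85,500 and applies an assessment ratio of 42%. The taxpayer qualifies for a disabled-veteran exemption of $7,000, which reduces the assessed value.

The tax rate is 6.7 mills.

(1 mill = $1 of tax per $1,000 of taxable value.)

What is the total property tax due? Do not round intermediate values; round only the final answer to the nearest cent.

$193.70

Assessed value = $85,500 × 0.42 = $35,910
Taxable value = $35,910 − $7,000 = $28,910
Tax = $28,910 × 0.0067 = $193.697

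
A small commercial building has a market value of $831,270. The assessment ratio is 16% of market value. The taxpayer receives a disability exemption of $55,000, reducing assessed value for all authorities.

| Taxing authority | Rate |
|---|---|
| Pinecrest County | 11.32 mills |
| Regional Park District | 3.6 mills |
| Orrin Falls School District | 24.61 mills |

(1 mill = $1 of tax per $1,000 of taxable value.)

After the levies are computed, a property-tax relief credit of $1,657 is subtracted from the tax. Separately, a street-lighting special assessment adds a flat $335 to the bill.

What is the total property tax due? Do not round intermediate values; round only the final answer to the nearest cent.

Assessed value = $831,270 × 0.16 = $133,003.2
Taxable value = $133,003.2 − $55,000 = $78,003.2
Pinecrest County: $78,003.2 × 0.01132 = $882.996224
Regional Park District: $78,003.2 × 0.0036 = $280.81152
Orrin Falls School District: $78,003.2 × 0.02461 = $1,919.658752
Levies subtotal = $3,083.466496
After credit = $3,083.466496 − $1,657 = $1,426.466496
Total = $1,426.466496 + $335 = $1,761.466496

$1,761.47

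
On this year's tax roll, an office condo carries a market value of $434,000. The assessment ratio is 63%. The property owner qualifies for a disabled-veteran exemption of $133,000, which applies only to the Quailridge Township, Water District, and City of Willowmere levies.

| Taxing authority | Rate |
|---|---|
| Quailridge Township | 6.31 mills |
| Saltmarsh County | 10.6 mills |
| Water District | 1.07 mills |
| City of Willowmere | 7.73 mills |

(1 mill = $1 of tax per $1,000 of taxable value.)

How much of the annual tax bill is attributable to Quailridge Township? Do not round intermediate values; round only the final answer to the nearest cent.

Assessed value = $434,000 × 0.63 = $273,420
Quailridge Township taxable value = $273,420 − $133,000 = $140,420
Quailridge Township levy = $140,420 × 0.00631 = $886.0502

$886.05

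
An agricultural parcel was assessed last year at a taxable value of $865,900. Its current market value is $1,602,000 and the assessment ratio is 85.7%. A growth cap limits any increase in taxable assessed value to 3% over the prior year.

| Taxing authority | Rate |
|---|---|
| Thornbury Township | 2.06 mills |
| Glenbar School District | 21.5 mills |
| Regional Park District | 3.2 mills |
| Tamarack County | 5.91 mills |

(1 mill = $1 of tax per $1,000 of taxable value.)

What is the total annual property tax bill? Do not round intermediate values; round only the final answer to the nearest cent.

Uncapped assessed value = $1,602,000 × 0.857 = $1,372,914
Cap limit = $865,900 × 1.03 = $891,877
Taxable assessed value = min($1,372,914, $891,877) = $891,877 (cap binds)
Thornbury Township: $891,877 × 0.00206 = $1,837.26662
Glenbar School District: $891,877 × 0.0215 = $19,175.3555
Regional Park District: $891,877 × 0.0032 = $2,854.0064
Tamarack County: $891,877 × 0.00591 = $5,270.99307
Total = $29,137.62159

$29,137.62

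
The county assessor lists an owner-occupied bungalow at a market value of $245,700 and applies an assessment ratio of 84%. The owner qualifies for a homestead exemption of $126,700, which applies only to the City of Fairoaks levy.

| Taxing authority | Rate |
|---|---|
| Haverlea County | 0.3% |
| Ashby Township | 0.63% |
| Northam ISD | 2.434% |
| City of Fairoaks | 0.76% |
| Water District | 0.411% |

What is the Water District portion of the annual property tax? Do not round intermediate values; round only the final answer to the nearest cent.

Assessed value = $245,700 × 0.84 = $206,388
Water District taxable value = $206,388 (exemption does not apply)
Water District levy = $206,388 × 0.00411 = $848.25468

$848.25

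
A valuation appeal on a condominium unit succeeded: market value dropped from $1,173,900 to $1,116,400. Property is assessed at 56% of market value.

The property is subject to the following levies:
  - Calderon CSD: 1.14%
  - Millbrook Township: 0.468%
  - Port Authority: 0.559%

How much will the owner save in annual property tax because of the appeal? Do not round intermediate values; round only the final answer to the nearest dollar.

$698

Old assessed value = $1,173,900 × 0.56 = $657,384
New assessed value = $1,116,400 × 0.56 = $625,184
Combined rate = 0.0114 + 0.00468 + 0.00559 = 0.02167
Old tax = $657,384 × 0.02167 = $14,245.51128
New tax = $625,184 × 0.02167 = $13,547.73728
Reduction = $14,245.51128 − $13,547.73728 = $697.774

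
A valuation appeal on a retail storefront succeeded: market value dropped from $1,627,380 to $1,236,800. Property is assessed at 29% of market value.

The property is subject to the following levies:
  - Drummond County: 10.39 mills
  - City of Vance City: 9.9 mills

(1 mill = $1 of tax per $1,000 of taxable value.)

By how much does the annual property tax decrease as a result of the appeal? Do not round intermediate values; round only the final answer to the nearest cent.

Old assessed value = $1,627,380 × 0.29 = $471,940.2
New assessed value = $1,236,800 × 0.29 = $358,672
Combined rate = 0.01039 + 0.0099 = 0.02029
Old tax = $471,940.2 × 0.02029 = $9,575.666658
New tax = $358,672 × 0.02029 = $7,277.45488
Reduction = $9,575.666658 − $7,277.45488 = $2,298.211778

$2,298.21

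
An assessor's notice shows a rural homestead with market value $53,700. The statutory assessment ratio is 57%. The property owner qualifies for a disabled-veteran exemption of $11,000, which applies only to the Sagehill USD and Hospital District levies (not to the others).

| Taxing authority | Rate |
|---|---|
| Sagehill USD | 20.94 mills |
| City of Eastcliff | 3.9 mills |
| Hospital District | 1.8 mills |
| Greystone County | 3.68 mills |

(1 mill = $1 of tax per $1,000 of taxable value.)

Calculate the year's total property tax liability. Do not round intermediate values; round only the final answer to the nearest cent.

Assessed value = $53,700 × 0.57 = $30,609
Sagehill USD: ($30,609 − $11,000) × 0.02094 = $19,609 × 0.02094 = $410.61246
City of Eastcliff: $30,609 × 0.0039 = $119.3751
Hospital District: ($30,609 − $11,000) × 0.0018 = $19,609 × 0.0018 = $35.2962
Greystone County: $30,609 × 0.00368 = $112.64112
Total = $677.92488

$677.92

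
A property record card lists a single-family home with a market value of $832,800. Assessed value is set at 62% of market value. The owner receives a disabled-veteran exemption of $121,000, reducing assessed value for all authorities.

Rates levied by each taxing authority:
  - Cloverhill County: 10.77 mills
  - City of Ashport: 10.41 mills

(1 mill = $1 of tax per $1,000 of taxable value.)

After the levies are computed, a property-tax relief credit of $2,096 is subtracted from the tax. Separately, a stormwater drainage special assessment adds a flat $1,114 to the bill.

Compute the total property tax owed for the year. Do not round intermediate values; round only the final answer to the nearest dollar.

$7,391

Assessed value = $832,800 × 0.62 = $516,336
Taxable value = $516,336 − $121,000 = $395,336
Cloverhill County: $395,336 × 0.01077 = $4,257.76872
City of Ashport: $395,336 × 0.01041 = $4,115.44776
Levies subtotal = $8,373.21648
After credit = $8,373.21648 − $2,096 = $6,277.21648
Total = $6,277.21648 + $1,114 = $7,391.21648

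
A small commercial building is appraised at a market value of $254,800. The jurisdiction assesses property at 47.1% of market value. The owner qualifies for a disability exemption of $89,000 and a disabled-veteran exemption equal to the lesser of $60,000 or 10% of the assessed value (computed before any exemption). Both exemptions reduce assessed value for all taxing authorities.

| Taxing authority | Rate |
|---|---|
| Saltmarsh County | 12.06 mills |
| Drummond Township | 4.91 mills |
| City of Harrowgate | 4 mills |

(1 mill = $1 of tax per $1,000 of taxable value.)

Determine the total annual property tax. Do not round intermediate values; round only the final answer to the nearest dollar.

Assessed value = $254,800 × 0.471 = $120,010.8
Disabled-veteran exemption = min($60,000, 10% × $120,010.8) = min($60,000, $12,001.08) = $12,001.08 (percentage binds)
Taxable value = $120,010.8 − $89,000 − $12,001.08 = $19,009.72
Saltmarsh County: $19,009.72 × 0.01206 = $229.2572232
Drummond Township: $19,009.72 × 0.00491 = $93.3377252
City of Harrowgate: $19,009.72 × 0.004 = $76.03888
Total = $398.6338284

$399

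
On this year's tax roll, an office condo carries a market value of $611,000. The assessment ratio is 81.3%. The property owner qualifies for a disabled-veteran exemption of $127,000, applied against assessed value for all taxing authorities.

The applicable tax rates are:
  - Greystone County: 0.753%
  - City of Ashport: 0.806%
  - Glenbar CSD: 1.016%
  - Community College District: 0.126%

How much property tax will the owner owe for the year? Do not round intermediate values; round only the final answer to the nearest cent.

$9,986.76

Assessed value = $611,000 × 0.813 = $496,743
Taxable value = $496,743 − $127,000 = $369,743
Greystone County: $369,743 × 0.00753 = $2,784.16479
City of Ashport: $369,743 × 0.00806 = $2,980.12858
Glenbar CSD: $369,743 × 0.01016 = $3,756.58888
Community College District: $369,743 × 0.00126 = $465.87618
Total = $2,784.16479 + $2,980.12858 + $3,756.58888 + $465.87618 = $9,986.75843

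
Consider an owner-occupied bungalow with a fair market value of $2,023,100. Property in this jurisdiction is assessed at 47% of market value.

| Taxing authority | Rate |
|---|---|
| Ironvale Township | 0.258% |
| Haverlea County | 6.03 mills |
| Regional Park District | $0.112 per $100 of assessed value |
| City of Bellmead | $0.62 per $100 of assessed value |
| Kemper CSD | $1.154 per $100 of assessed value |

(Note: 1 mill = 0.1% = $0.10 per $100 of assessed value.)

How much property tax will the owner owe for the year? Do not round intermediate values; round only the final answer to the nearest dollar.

$26,120

Assessed value = $2,023,100 × 0.47 = $950,857
Ironvale Township: $950,857 × 0.00258 = $2,453.21106
Haverlea County: $950,857 × 0.00603 = $5,733.66771
Regional Park District: $950,857 × 0.00112 = $1,064.95984
City of Bellmead: $950,857 × 0.0062 = $5,895.3134
Kemper CSD: $950,857 × 0.01154 = $10,972.88978
Total = $26,120.04179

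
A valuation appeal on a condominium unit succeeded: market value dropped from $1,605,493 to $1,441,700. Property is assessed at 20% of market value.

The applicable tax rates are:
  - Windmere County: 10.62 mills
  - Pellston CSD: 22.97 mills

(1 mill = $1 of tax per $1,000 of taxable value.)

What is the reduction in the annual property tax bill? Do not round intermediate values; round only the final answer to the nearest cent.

Old assessed value = $1,605,493 × 0.2 = $321,098.6
New assessed value = $1,441,700 × 0.2 = $288,340
Combined rate = 0.01062 + 0.02297 = 0.03359
Old tax = $321,098.6 × 0.03359 = $10,785.701974
New tax = $288,340 × 0.03359 = $9,685.3406
Reduction = $10,785.701974 − $9,685.3406 = $1,100.361374

$1,100.36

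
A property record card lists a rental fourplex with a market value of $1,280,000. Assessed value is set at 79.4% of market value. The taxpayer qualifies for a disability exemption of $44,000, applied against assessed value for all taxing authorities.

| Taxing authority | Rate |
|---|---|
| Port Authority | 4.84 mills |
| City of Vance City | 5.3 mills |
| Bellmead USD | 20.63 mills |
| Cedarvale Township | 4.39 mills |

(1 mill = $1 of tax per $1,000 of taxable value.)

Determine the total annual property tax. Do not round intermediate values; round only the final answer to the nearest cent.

$34,186.77

Assessed value = $1,280,000 × 0.794 = $1,016,320
Taxable value = $1,016,320 − $44,000 = $972,320
Port Authority: $972,320 × 0.00484 = $4,706.0288
City of Vance City: $972,320 × 0.0053 = $5,153.296
Bellmead USD: $972,320 × 0.02063 = $20,058.9616
Cedarvale Township: $972,320 × 0.00439 = $4,268.4848
Total = $4,706.0288 + $5,153.296 + $20,058.9616 + $4,268.4848 = $34,186.7712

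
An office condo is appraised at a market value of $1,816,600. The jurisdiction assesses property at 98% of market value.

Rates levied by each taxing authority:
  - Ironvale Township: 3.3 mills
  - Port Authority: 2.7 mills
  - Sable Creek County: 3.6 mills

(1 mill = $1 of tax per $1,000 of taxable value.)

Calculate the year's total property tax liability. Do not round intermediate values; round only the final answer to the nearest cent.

Assessed value = $1,816,600 × 0.98 = $1,780,268
Ironvale Township: $1,780,268 × 0.0033 = $5,874.8844
Port Authority: $1,780,268 × 0.0027 = $4,806.7236
Sable Creek County: $1,780,268 × 0.0036 = $6,408.9648
Total = $5,874.8844 + $4,806.7236 + $6,408.9648 = $17,090.5728

$17,090.57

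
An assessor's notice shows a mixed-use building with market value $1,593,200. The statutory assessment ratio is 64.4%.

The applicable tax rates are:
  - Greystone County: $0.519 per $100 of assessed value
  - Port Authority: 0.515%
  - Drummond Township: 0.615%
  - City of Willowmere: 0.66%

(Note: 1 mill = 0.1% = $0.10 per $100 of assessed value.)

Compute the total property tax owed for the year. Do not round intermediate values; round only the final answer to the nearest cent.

Assessed value = $1,593,200 × 0.644 = $1,026,020.8
Greystone County: $1,026,020.8 × 0.00519 = $5,325.047952
Port Authority: $1,026,020.8 × 0.00515 = $5,284.00712
Drummond Township: $1,026,020.8 × 0.00615 = $6,310.02792
City of Willowmere: $1,026,020.8 × 0.0066 = $6,771.73728
Total = $23,690.820272

$23,690.82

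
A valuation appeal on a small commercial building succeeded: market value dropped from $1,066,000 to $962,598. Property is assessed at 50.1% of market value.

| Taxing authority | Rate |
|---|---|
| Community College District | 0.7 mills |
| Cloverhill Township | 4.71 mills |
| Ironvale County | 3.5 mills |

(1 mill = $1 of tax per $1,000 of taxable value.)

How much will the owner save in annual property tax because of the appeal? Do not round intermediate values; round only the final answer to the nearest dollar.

$462

Old assessed value = $1,066,000 × 0.501 = $534,066
New assessed value = $962,598 × 0.501 = $482,261.598
Combined rate = 0.0007 + 0.00471 + 0.0035 = 0.00891
Old tax = $534,066 × 0.00891 = $4,758.52806
New tax = $482,261.598 × 0.00891 = $4,296.95083818
Reduction = $4,758.52806 − $4,296.95083818 = $461.57722182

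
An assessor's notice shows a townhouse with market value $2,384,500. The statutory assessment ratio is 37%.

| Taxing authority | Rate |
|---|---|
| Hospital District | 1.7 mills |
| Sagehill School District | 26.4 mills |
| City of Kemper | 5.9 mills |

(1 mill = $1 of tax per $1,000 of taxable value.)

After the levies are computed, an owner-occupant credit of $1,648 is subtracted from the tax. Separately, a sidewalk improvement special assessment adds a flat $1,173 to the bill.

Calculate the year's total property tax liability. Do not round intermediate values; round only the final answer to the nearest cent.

Assessed value = $2,384,500 × 0.37 = $882,265
Hospital District: $882,265 × 0.0017 = $1,499.8505
Sagehill School District: $882,265 × 0.0264 = $23,291.796
City of Kemper: $882,265 × 0.0059 = $5,205.3635
Levies subtotal = $29,997.01
After credit = $29,997.01 − $1,648 = $28,349.01
Total = $28,349.01 + $1,173 = $29,522.01

$29,522.01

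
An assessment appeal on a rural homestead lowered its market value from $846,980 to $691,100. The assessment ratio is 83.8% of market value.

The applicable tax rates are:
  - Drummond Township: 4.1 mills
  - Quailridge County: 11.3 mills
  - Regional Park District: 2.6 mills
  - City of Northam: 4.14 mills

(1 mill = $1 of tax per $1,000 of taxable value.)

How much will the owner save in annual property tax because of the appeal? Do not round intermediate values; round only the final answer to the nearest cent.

Old assessed value = $846,980 × 0.838 = $709,769.24
New assessed value = $691,100 × 0.838 = $579,141.8
Combined rate = 0.0041 + 0.0113 + 0.0026 + 0.00414 = 0.02214
Old tax = $709,769.24 × 0.02214 = $15,714.2909736
New tax = $579,141.8 × 0.02214 = $12,822.199452
Reduction = $15,714.2909736 − $12,822.199452 = $2,892.0915216

$2,892.09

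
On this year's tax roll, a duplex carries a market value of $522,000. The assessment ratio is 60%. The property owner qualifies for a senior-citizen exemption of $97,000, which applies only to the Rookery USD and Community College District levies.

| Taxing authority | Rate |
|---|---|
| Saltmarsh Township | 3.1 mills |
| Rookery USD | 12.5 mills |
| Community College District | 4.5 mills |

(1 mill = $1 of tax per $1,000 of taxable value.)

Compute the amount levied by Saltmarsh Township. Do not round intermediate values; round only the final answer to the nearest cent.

Assessed value = $522,000 × 0.6 = $313,200
Saltmarsh Township taxable value = $313,200 (exemption does not apply)
Saltmarsh Township levy = $313,200 × 0.0031 = $970.92

$970.92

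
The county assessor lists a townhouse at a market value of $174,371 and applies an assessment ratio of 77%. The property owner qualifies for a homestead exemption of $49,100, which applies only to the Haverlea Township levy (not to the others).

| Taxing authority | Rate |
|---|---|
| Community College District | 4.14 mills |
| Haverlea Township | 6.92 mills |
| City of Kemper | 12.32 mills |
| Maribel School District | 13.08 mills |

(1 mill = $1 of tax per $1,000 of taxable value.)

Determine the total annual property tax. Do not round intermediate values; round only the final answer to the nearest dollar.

$4,556

Assessed value = $174,371 × 0.77 = $134,265.67
Community College District: $134,265.67 × 0.00414 = $555.8598738
Haverlea Township: ($134,265.67 − $49,100) × 0.00692 = $85,165.67 × 0.00692 = $589.3464364
City of Kemper: $134,265.67 × 0.01232 = $1,654.1530544
Maribel School District: $134,265.67 × 0.01308 = $1,756.1949636
Total = $4,555.5543282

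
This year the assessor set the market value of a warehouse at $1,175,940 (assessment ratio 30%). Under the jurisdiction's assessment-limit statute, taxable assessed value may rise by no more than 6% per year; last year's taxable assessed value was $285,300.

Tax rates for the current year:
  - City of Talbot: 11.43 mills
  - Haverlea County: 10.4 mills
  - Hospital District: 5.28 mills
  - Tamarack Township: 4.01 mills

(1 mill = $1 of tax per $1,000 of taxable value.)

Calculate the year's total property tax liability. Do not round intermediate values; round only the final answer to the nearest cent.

$9,411.25

Uncapped assessed value = $1,175,940 × 0.3 = $352,782
Cap limit = $285,300 × 1.06 = $302,418
Taxable assessed value = min($352,782, $302,418) = $302,418 (cap binds)
City of Talbot: $302,418 × 0.01143 = $3,456.63774
Haverlea County: $302,418 × 0.0104 = $3,145.1472
Hospital District: $302,418 × 0.00528 = $1,596.76704
Tamarack Township: $302,418 × 0.00401 = $1,212.69618
Total = $9,411.24816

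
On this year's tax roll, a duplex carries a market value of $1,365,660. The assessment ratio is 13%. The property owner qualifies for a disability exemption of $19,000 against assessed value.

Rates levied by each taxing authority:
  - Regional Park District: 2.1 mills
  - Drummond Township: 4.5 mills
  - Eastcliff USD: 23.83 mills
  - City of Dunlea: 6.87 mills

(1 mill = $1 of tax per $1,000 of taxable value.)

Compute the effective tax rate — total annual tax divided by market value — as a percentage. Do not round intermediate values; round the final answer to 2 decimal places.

0.43%

Assessed value = $1,365,660 × 0.13 = $177,535.8
Taxable value = $177,535.8 − $19,000 = $158,535.8
Regional Park District: $158,535.8 × 0.0021 = $332.92518
Drummond Township: $158,535.8 × 0.0045 = $713.4111
Eastcliff USD: $158,535.8 × 0.02383 = $3,777.908114
City of Dunlea: $158,535.8 × 0.00687 = $1,089.140946
Total tax = $5,913.38534
Effective rate = $5,913.38534 ÷ $1,365,660 = 0.43% of market value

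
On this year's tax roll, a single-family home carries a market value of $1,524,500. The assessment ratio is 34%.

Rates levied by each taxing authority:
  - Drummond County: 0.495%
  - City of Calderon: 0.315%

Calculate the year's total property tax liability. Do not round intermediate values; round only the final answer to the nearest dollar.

$4,198

Assessed value = $1,524,500 × 0.34 = $518,330
Drummond County: $518,330 × 0.00495 = $2,565.7335
City of Calderon: $518,330 × 0.00315 = $1,632.7395
Total = $2,565.7335 + $1,632.7395 = $4,198.473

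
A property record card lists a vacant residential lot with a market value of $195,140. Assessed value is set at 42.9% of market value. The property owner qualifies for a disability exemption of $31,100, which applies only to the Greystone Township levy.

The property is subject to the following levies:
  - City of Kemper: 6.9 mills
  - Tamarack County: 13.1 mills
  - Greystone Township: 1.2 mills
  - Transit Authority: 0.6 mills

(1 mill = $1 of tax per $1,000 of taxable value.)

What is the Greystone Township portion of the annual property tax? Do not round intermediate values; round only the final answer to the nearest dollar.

Assessed value = $195,140 × 0.429 = $83,715.06
Greystone Township taxable value = $83,715.06 − $31,100 = $52,615.06
Greystone Township levy = $52,615.06 × 0.0012 = $63.138072

$63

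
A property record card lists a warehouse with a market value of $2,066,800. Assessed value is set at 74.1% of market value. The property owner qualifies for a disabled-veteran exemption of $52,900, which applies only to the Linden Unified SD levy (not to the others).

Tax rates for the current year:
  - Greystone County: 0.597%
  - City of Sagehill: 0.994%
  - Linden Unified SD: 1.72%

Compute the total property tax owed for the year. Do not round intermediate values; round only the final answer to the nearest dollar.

$49,798

Assessed value = $2,066,800 × 0.741 = $1,531,498.8
Greystone County: $1,531,498.8 × 0.00597 = $9,143.047836
City of Sagehill: $1,531,498.8 × 0.00994 = $15,223.098072
Linden Unified SD: ($1,531,498.8 − $52,900) × 0.0172 = $1,478,598.8 × 0.0172 = $25,431.89936
Total = $49,798.045268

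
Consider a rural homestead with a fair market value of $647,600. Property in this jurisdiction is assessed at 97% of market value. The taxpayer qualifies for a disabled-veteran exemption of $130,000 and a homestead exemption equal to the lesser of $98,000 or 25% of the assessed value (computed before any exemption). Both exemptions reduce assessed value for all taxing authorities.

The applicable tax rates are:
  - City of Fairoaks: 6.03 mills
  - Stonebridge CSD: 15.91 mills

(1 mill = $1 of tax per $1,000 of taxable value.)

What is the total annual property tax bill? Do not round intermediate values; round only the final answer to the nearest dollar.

Assessed value = $647,600 × 0.97 = $628,172
Homestead exemption = min($98,000, 25% × $628,172) = min($98,000, $157,043) = $98,000 (dollar cap binds)
Taxable value = $628,172 − $130,000 − $98,000 = $400,172
City of Fairoaks: $400,172 × 0.00603 = $2,413.03716
Stonebridge CSD: $400,172 × 0.01591 = $6,366.73652
Total = $8,779.77368

$8,780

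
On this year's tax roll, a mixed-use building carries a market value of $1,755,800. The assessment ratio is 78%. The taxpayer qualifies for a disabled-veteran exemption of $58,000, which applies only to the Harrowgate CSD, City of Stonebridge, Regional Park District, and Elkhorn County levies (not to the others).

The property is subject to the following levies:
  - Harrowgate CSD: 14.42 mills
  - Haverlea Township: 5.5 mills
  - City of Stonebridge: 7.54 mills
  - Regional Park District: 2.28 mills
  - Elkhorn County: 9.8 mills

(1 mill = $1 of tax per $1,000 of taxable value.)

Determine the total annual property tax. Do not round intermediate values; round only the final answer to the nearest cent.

$52,176.66

Assessed value = $1,755,800 × 0.78 = $1,369,524
Harrowgate CSD: ($1,369,524 − $58,000) × 0.01442 = $1,311,524 × 0.01442 = $18,912.17608
Haverlea Township: $1,369,524 × 0.0055 = $7,532.382
City of Stonebridge: ($1,369,524 − $58,000) × 0.00754 = $1,311,524 × 0.00754 = $9,888.89096
Regional Park District: ($1,369,524 − $58,000) × 0.00228 = $1,311,524 × 0.00228 = $2,990.27472
Elkhorn County: ($1,369,524 − $58,000) × 0.0098 = $1,311,524 × 0.0098 = $12,852.9352
Total = $52,176.65896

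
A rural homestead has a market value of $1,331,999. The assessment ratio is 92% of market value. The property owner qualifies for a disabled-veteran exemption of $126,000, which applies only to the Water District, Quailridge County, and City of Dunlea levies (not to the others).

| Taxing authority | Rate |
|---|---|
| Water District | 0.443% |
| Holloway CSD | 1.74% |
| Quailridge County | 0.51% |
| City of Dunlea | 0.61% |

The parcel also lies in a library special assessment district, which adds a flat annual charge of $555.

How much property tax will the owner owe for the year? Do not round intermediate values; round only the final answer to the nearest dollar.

$39,062

Assessed value = $1,331,999 × 0.92 = $1,225,439.08
Water District: ($1,225,439.08 − $126,000) × 0.00443 = $1,099,439.08 × 0.00443 = $4,870.5151244
Holloway CSD: $1,225,439.08 × 0.0174 = $21,322.639992
Quailridge County: ($1,225,439.08 − $126,000) × 0.0051 = $1,099,439.08 × 0.0051 = $5,607.139308
City of Dunlea: ($1,225,439.08 − $126,000) × 0.0061 = $1,099,439.08 × 0.0061 = $6,706.578388
Levies subtotal = $38,506.8728124
Total = $38,506.8728124 + $555 = $39,061.8728124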